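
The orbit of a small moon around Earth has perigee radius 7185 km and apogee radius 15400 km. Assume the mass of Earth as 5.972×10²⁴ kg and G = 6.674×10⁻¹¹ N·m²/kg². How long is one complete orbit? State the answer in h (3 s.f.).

T ≈ 3.32 h

μ = GM = 6.674×10⁻¹¹ × 5.972×10²⁴ = 3.986×10¹⁴ m³/s².
Semi-major axis a = (r_p + r_a)/2 = (7185.0 + 15400)/2 = 11292 km = 1.129×10⁷ m.
By Kepler's third law T = 2π√(a³/μ) = 2π × 1.901×10³ = 1.194×10⁴ s.
= 3.317 h.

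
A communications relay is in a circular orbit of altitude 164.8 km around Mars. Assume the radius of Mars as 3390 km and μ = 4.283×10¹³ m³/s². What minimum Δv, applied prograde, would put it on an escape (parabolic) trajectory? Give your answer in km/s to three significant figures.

Δv ≈ 1.44 km/s

r = 3390 + 164.8 = 3554.8 km = 3.5548×10⁶ m.
Circular speed v_c = √(μ/r) = 3471 m/s.
Escape speed v_esc = √(2μ/r) = √2 × v_c = 4909 m/s.
Δv = v_esc − v_c = 1438 m/s = 1.438 km/s.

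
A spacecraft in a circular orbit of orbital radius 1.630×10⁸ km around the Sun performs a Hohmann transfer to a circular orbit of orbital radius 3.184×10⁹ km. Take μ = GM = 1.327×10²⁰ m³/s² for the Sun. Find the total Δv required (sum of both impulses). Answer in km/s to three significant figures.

r₁ = 1.630×10⁸ km = 1.630×10¹¹ m.
r₂ = 3.184×10⁹ km = 3.184×10¹² m.
Transfer ellipse a_t = (r₁ + r₂)/2 = 1.674×10¹² m.
At r₁: circular v_c1 = √(μ/r₁) = 28530 m/s; transfer-perihelion v_p = √[μ(2/r₁ − 1/a_t)] = 39360 m/s.
Δv₁ = v_p − v_c1 = 10820 m/s.
At r₂: circular v_c2 = √(μ/r₂) = 6456 m/s; transfer-aphelion v_a = √[μ(2/r₂ − 1/a_t)] = 2015 m/s.
Δv₂ = v_c2 − v_a = 4441 m/s.
Total Δv = Δv₁ + Δv₂ = 15260 m/s = 15.26 km/s.

Δv_total ≈ 15.3 km/s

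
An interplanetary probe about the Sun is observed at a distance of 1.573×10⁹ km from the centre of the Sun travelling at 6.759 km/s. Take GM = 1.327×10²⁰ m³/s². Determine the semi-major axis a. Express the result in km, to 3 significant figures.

r = 1.573×10¹² m.
Vis-viva rearranged: 1/a = 2/r − v²/μ = 1.271×10⁻¹² − 3.443×10⁻¹³ = 9.272×10⁻¹³ m⁻¹.
a = 1.079×10¹² m = 1.0785×10⁹ km.

a ≈ 1.08×10⁹ km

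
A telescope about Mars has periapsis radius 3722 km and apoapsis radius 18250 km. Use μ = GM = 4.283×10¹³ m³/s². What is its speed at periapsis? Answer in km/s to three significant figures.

Semi-major axis a = (r_p + r_a)/2 = 10986 km = 1.099×10⁷ m.
Vis-viva: v² = μ(2/r − 1/a) = 4.283×10¹³ × (5.373×10⁻⁷ − 9.102×10⁻⁸) = 1.912×10⁷ m²/s².
v = 4372 m/s = 4.372 km/s.

v ≈ 4.37 km/s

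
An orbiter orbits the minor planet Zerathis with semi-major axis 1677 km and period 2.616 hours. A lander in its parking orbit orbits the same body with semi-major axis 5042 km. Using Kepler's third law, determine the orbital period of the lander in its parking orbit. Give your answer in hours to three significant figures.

T₂ ≈ 13.6 hours

Kepler's third law: T² ∝ a³, so T₂ = T₁ (a₂/a₁)^(3/2).
a₂/a₁ = 3.007, (a₂/a₁)^(3/2) = 5.213.
T₂ = 2.616 × 5.213 = 13.64 hours.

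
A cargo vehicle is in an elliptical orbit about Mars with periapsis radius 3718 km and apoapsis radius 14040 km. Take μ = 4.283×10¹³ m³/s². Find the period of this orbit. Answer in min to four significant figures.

T ≈ 423.4 min

Semi-major axis a = (r_p + r_a)/2 = (3718.0 + 14040)/2 = 8879.0 km = 8.879×10⁶ m.
By Kepler's third law T = 2π√(a³/μ) = 2π × 4.043×10³ = 2.540×10⁴ s.
= 423.4 min.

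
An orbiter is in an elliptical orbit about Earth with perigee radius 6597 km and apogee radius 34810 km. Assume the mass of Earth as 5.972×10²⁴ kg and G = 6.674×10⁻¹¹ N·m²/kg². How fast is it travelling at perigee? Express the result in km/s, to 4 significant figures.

v ≈ 10.08 km/s

μ = GM = 6.674×10⁻¹¹ × 5.972×10²⁴ = 3.986×10¹⁴ m³/s².
Semi-major axis a = (r_p + r_a)/2 = 20704 km = 2.070×10⁷ m.
Vis-viva: v² = μ(2/r − 1/a) = 3.986×10¹⁴ × (3.032×10⁻⁷ − 4.830×10⁻⁸) = 1.016×10⁸ m²/s².
v = 10080 m/s = 10.08 km/s.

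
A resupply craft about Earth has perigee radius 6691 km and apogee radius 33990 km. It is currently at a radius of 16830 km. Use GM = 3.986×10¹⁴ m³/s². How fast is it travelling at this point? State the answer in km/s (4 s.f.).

Semi-major axis a = (r_p + r_a)/2 = 20340 km = 2.034×10⁷ m.
Vis-viva: v² = μ(2/r − 1/a) = 3.986×10¹⁴ × (1.188×10⁻⁷ − 4.916×10⁻⁸) = 2.777×10⁷ m²/s².
v = 5270 m/s = 5.270 km/s.

v ≈ 5.270 km/s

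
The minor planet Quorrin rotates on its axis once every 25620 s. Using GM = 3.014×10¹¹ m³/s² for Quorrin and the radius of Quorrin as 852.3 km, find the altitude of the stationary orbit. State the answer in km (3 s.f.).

h_sync ≈ 859 km

A synchronous orbit has period T, so by Kepler's third law a = (μT²/4π²)^(1/3).
μT²/4π² = 3.014×10¹¹ × (2.562×10⁴)² / 39.48 = 5.011×10¹⁸ m³.
a = 1.711×10⁶ m = 1711.3 km.
Altitude h = a − R = 1711.3 − 852.3 = 858.95 km.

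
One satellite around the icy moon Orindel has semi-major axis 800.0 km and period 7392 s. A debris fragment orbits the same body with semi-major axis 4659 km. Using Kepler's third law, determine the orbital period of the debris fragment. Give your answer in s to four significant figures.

T₂ ≈ 1.039×10⁵ s

Kepler's third law: T² ∝ a³, so T₂ = T₁ (a₂/a₁)^(3/2).
a₂/a₁ = 5.824, (a₂/a₁)^(3/2) = 14.05.
T₂ = 7392 × 14.05 = 1.039×10⁵ s.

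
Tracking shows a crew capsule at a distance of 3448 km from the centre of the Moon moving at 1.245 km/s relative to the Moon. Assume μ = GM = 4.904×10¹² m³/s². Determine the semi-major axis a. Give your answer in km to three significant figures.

a ≈ 3790 km

r = 3.448×10⁶ m.
Vis-viva rearranged: 1/a = 2/r − v²/μ = 5.800×10⁻⁷ − 3.161×10⁻⁷ = 2.640×10⁻⁷ m⁻¹.
a = 3.788×10⁶ m = 3788.3 km.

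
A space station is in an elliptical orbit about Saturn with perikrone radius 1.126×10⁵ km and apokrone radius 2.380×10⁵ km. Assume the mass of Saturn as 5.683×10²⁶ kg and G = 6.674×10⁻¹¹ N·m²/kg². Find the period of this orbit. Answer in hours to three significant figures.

μ = GM = 6.674×10⁻¹¹ × 5.683×10²⁶ = 3.793×10¹⁶ m³/s².
Semi-major axis a = (r_p + r_a)/2 = (1.1260×10⁵ + 2.3800×10⁵)/2 = 1.7530×10⁵ km = 1.753×10⁸ m.
By Kepler's third law T = 2π√(a³/μ) = 2π × 1.192×10⁴ = 7.488×10⁴ s.
= 20.80 hours.

T ≈ 20.8 hours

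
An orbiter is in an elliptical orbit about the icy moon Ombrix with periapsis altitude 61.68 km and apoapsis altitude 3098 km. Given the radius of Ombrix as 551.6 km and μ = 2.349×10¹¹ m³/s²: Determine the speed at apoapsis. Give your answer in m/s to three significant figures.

v ≈ 136 m/s

r_p = 551.6 + 61.68 = 613.28 km = 6.1328×10⁵ m.
r_a = 551.6 + 3098 = 3649.6 km = 3.6496×10⁶ m.
Semi-major axis a = (r_p + r_a)/2 = 2131.4 km = 2.131×10⁶ m.
Vis-viva: v² = μ(2/r − 1/a) = 2.349×10¹¹ × (5.480×10⁻⁷ − 4.692×10⁻⁷) = 1.852×10⁴ m²/s².
v = 136.1 m/s.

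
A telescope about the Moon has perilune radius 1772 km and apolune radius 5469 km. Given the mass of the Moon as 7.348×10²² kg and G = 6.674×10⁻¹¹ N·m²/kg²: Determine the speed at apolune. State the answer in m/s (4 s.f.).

μ = GM = 6.674×10⁻¹¹ × 7.348×10²² = 4.904×10¹² m³/s².
Semi-major axis a = (r_p + r_a)/2 = 3620.5 km = 3.620×10⁶ m.
Vis-viva: v² = μ(2/r − 1/a) = 4.904×10¹² × (3.657×10⁻⁷ − 2.762×10⁻⁷) = 4.389×10⁵ m²/s².
v = 662.5 m/s.

v ≈ 662.5 m/s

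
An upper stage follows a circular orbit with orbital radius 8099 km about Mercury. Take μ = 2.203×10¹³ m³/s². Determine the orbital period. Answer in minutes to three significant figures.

r = 8099 km = 8.099×10⁶ m.
Kepler's third law: T = 2π√(r³/μ) = 2π√((8.099×10⁶)³ / 2.203×10¹³).
r³/μ = 2.411×10⁷ s², so T = 2π × 4.911×10³ = 3.085×10⁴ s.
Converting: 3.085×10⁴ s ÷ 60.00 = 514.2 minutes.

T ≈ 514 minutes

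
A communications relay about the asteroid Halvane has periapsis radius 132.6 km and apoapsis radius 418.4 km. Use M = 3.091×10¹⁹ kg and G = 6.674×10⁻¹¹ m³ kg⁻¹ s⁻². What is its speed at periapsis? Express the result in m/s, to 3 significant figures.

v ≈ 154 m/s

μ = GM = 6.674×10⁻¹¹ × 3.091×10¹⁹ = 2.063×10⁹ m³/s².
Semi-major axis a = (r_p + r_a)/2 = 275.50 km = 2.755×10⁵ m.
Vis-viva: v² = μ(2/r − 1/a) = 2.063×10⁹ × (1.508×10⁻⁵ − 3.630×10⁻⁶) = 2.363×10⁴ m²/s².
v = 153.7 m/s.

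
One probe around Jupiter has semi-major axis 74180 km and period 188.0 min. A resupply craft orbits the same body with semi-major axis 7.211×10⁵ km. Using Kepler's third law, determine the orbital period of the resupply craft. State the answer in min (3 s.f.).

Kepler's third law: T² ∝ a³, so T₂ = T₁ (a₂/a₁)^(3/2).
a₂/a₁ = 9.721, (a₂/a₁)^(3/2) = 30.31.
T₂ = 188.0 × 30.31 = 5698 min.

T₂ ≈ 5700 min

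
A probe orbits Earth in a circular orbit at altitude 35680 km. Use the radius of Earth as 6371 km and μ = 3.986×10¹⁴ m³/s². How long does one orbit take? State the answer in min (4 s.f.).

r = 6371 + 35680 = 42051 km = 4.2051×10⁷ m.
Kepler's third law: T = 2π√(r³/μ) = 2π√((4.205×10⁷)³ / 3.986×10¹⁴).
r³/μ = 1.865×10⁸ s², so T = 2π × 1.366×10⁴ = 8.582×10⁴ s.
Converting: 8.582×10⁴ s ÷ 60.00 = 1430 min.

T ≈ 1430 min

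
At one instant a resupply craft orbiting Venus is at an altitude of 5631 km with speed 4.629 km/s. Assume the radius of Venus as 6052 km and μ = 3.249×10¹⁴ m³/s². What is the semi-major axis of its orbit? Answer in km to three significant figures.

a ≈ 9500 km

r = 6052 + 5631 = 11683 km = 1.168×10⁷ m.
Specific orbital energy ε = v²/2 − μ/r = (4629)²/2 − 3.249×10¹⁴/1.168×10⁷ = -1.710×10⁷ J/kg.
Since ε = −μ/(2a), a = −μ/(2ε) = 9.502×10⁶ m = 9502.3 km.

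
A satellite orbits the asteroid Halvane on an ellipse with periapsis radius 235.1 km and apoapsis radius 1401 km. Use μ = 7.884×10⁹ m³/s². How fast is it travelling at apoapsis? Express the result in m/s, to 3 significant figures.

v ≈ 40.2 m/s

Semi-major axis a = (r_p + r_a)/2 = 818.05 km = 8.180×10⁵ m.
Vis-viva: v² = μ(2/r − 1/a) = 7.884×10⁹ × (1.428×10⁻⁶ − 1.222×10⁻⁶) = 1.617×10³ m²/s².
v = 40.22 m/s.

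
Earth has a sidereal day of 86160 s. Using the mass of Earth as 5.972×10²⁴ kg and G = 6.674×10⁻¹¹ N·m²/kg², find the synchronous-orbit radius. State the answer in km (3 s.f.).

μ = GM = 6.674×10⁻¹¹ × 5.972×10²⁴ = 3.986×10¹⁴ m³/s².
A synchronous orbit has period T, so by Kepler's third law a = (μT²/4π²)^(1/3).
μT²/4π² = 3.986×10¹⁴ × (8.616×10⁴)² / 39.48 = 7.495×10²² m³.
a = 4.216×10⁷ m = 42162 km.

r_sync ≈ 42200 km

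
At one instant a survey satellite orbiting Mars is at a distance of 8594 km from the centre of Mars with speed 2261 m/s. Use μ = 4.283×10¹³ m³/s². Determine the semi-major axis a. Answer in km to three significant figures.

r = 8.594×10⁶ m.
Vis-viva rearranged: 1/a = 2/r − v²/μ = 2.327×10⁻⁷ − 1.194×10⁻⁷ = 1.134×10⁻⁷ m⁻¹.
a = 8.821×10⁶ m = 8821.3 km.

a ≈ 8820 km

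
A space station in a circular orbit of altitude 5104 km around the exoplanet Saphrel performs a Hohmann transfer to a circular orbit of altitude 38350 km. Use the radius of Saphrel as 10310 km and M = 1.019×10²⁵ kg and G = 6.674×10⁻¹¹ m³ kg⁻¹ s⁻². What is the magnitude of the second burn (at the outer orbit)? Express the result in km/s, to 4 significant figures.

μ = GM = 6.674×10⁻¹¹ × 1.019×10²⁵ = 6.801×10¹⁴ m³/s².
r₁ = 10310 + 5104 = 15414 km = 1.5414×10⁷ m.
r₂ = 10310 + 38350 = 48660 km = 4.8660×10⁷ m.
Transfer ellipse a_t = (r₁ + r₂)/2 = 3.204×10⁷ m.
At r₁: circular v_c1 = √(μ/r₁) = 6642 m/s; transfer-periapsis v_p = √[μ(2/r₁ − 1/a_t)] = 8186 m/s.
At r₂: circular v_c2 = √(μ/r₂) = 3738 m/s; transfer-apoapsis v_a = √[μ(2/r₂ − 1/a_t)] = 2593 m/s.
Δv₂ = v_c2 − v_a = 1145 m/s.
= 1.145 km/s.

Δv ≈ 1.145 km/s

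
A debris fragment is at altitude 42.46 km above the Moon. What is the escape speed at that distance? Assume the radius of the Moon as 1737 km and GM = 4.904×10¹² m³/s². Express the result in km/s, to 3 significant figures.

v_esc ≈ 2.35 km/s

r = 1737 + 42.46 = 1779.5 km = 1.7795×10⁶ m.
Escape speed v_esc = √(2μ/r) = √(2 × 4.904×10¹² / 1.779×10⁶) = √(5.512×10⁶) = 2348 m/s.
= 2.348 km/s.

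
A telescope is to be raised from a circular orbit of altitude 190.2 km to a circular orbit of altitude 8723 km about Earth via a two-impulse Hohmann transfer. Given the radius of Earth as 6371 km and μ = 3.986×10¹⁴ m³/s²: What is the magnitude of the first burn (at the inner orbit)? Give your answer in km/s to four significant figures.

Δv ≈ 1.408 km/s

r₁ = 6371 + 190.2 = 6561.2 km = 6.5612×10⁶ m.
r₂ = 6371 + 8723 = 15094 km = 1.5094×10⁷ m.
Transfer ellipse a_t = (r₁ + r₂)/2 = 1.083×10⁷ m.
At r₁: circular v_c1 = √(μ/r₁) = 7794 m/s; transfer-perigee v_p = √[μ(2/r₁ − 1/a_t)] = 9203 m/s.
Δv₁ = v_p − v_c1 = 1408 m/s.
= 1.408 km/s.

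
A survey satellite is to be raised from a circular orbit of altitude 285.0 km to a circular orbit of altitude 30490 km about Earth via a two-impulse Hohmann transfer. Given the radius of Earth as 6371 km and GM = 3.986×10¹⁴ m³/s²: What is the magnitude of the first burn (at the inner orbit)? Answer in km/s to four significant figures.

Δv ≈ 2.334 km/s

r₁ = 6371 + 285.0 = 6656.0 km = 6.6560×10⁶ m.
r₂ = 6371 + 30490 = 36861 km = 3.6861×10⁷ m.
Transfer ellipse a_t = (r₁ + r₂)/2 = 2.176×10⁷ m.
At r₁: circular v_c1 = √(μ/r₁) = 7739 m/s; transfer-perigee v_p = √[μ(2/r₁ − 1/a_t)] = 10070 m/s.
Δv₁ = v_p − v_c1 = 2334 m/s.
= 2.334 km/s.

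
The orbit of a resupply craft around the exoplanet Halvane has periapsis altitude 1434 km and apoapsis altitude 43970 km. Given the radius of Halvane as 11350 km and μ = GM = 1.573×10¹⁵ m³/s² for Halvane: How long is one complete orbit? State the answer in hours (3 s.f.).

r_p = 11350 + 1434 = 12784 km = 1.2784×10⁷ m.
r_a = 11350 + 43970 = 55320 km = 5.5320×10⁷ m.
Semi-major axis a = (r_p + r_a)/2 = (12784 + 55320)/2 = 34052 km = 3.405×10⁷ m.
By Kepler's third law T = 2π√(a³/μ) = 2π × 5.010×10³ = 3.148×10⁴ s.
= 8.744 hours.

T ≈ 8.74 hours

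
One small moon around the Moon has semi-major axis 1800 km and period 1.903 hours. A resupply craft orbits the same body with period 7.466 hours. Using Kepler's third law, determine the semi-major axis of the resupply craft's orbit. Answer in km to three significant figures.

a₂ ≈ 4480 km

Kepler's third law: a³ ∝ T², so a₂ = a₁ (T₂/T₁)^(2/3).
T₂/T₁ = 3.923, (T₂/T₁)^(2/3) = 2.488.
a₂ = 1800 × 2.488 = 4478 km.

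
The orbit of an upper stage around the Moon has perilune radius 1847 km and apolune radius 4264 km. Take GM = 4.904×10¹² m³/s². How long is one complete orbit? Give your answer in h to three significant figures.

Semi-major axis a = (r_p + r_a)/2 = (1847.0 + 4264.0)/2 = 3055.5 km = 3.056×10⁶ m.
By Kepler's third law T = 2π√(a³/μ) = 2π × 2.412×10³ = 1.515×10⁴ s.
= 4.209 h.

T ≈ 4.21 h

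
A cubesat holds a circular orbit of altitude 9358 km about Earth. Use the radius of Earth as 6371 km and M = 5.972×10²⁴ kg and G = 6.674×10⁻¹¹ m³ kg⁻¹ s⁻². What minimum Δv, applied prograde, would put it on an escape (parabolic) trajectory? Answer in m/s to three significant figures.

μ = GM = 6.674×10⁻¹¹ × 5.972×10²⁴ = 3.986×10¹⁴ m³/s².
r = 6371 + 9358 = 15729 km = 1.5729×10⁷ m.
Circular speed v_c = √(μ/r) = 5034 m/s.
Escape speed v_esc = √(2μ/r) = √2 × v_c = 7119 m/s.
Δv = v_esc − v_c = 2085 m/s.

Δv ≈ 2090 m/s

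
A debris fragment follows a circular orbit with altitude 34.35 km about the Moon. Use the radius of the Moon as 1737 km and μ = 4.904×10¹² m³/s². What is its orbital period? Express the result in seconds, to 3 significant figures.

T ≈ 6690 seconds

r = 1737 + 34.35 = 1771.3 km = 1.7714×10⁶ m.
Kepler's third law: T = 2π√(r³/μ) = 2π√((1.771×10⁶)³ / 4.904×10¹²).
r³/μ = 1.133×10⁶ s², so T = 2π × 1.065×10³ = 6.689×10³ s.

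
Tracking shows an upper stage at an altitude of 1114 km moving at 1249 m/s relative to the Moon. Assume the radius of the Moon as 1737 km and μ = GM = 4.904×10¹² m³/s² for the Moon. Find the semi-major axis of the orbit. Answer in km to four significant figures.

a ≈ 2608 km

r = 1737 + 1114 = 2851.0 km = 2.851×10⁶ m.
Vis-viva rearranged: 1/a = 2/r − v²/μ = 7.015×10⁻⁷ − 3.181×10⁻⁷ = 3.834×10⁻⁷ m⁻¹.
a = 2.608×10⁶ m = 2608.2 km.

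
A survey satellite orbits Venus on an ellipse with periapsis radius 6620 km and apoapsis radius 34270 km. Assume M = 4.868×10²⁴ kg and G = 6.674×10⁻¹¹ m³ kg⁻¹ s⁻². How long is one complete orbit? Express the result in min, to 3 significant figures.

μ = GM = 6.674×10⁻¹¹ × 4.868×10²⁴ = 3.249×10¹⁴ m³/s².
Semi-major axis a = (r_p + r_a)/2 = (6620.0 + 34270)/2 = 20445 km = 2.044×10⁷ m.
By Kepler's third law T = 2π√(a³/μ) = 2π × 5.129×10³ = 3.222×10⁴ s.
= 537.1 min.

T ≈ 537 min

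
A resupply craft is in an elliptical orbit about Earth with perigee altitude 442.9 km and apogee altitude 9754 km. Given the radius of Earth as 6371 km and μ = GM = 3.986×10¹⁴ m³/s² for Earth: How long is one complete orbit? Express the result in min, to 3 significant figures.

T ≈ 204 min

r_p = 6371 + 442.9 = 6813.9 km = 6.8139×10⁶ m.
r_a = 6371 + 9754 = 16125 km = 1.6125×10⁷ m.
Semi-major axis a = (r_p + r_a)/2 = (6813.9 + 16125)/2 = 11469 km = 1.147×10⁷ m.
By Kepler's third law T = 2π√(a³/μ) = 2π × 1.946×10³ = 1.222×10⁴ s.
= 203.7 min.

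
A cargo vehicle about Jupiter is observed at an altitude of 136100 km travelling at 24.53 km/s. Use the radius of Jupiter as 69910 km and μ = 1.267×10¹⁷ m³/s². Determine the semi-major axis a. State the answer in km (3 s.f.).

r = 69910 + 136100 = 2.0601×10⁵ km = 2.060×10⁸ m.
Vis-viva rearranged: 1/a = 2/r − v²/μ = 9.708×10⁻⁹ − 4.749×10⁻⁹ = 4.959×10⁻⁹ m⁻¹.
a = 2.016×10⁸ m = 2.0165×10⁵ km.

a ≈ 2.02×10⁵ km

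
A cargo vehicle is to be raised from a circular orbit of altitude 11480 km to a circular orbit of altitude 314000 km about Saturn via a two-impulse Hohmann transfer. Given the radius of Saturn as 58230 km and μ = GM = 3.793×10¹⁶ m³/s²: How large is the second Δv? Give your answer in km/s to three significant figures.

r₁ = 58230 + 11480 = 69710 km = 6.9710×10⁷ m.
r₂ = 58230 + 314000 = 372230 km = 3.7223×10⁸ m.
Transfer ellipse a_t = (r₁ + r₂)/2 = 2.210×10⁸ m.
At r₁: circular v_c1 = √(μ/r₁) = 23330 m/s; transfer-perikrone v_p = √[μ(2/r₁ − 1/a_t)] = 30270 m/s.
At r₂: circular v_c2 = √(μ/r₂) = 10090 m/s; transfer-apokrone v_a = √[μ(2/r₂ − 1/a_t)] = 5670 m/s.
Δv₂ = v_c2 − v_a = 4425 m/s.
= 4.425 km/s.

Δv ≈ 4.42 km/s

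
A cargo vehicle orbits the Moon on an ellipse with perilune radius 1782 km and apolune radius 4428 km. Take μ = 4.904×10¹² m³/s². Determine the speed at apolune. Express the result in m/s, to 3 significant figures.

v ≈ 797 m/s

Semi-major axis a = (r_p + r_a)/2 = 3105.0 km = 3.105×10⁶ m.
Vis-viva: v² = μ(2/r − 1/a) = 4.904×10¹² × (4.517×10⁻⁷ − 3.221×10⁻⁷) = 6.356×10⁵ m²/s².
v = 797.2 m/s.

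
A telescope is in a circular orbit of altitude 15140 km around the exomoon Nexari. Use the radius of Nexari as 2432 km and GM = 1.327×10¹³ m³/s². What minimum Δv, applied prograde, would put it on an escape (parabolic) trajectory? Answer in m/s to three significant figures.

Δv ≈ 360 m/s

r = 2432 + 15140 = 17572 km = 1.7572×10⁷ m.
Circular speed v_c = √(μ/r) = 869.0 m/s.
Escape speed v_esc = √(2μ/r) = √2 × v_c = 1229 m/s.
Δv = v_esc − v_c = 360.0 m/s.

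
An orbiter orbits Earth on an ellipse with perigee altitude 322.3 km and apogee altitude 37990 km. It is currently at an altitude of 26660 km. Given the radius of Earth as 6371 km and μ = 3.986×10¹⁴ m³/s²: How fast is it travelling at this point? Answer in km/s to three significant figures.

v ≈ 2.92 km/s

r_p = 6371 + 322.3 = 6693.3 km = 6.6933×10⁶ m.
r_a = 6371 + 37990 = 44361 km = 4.4361×10⁷ m.
r = 6371 + 26660 = 33031 km = 3.303×10⁷ m.
Semi-major axis a = (r_p + r_a)/2 = 25527 km = 2.553×10⁷ m.
Vis-viva: v² = μ(2/r − 1/a) = 3.986×10¹⁴ × (6.055×10⁻⁸ − 3.917×10⁻⁸) = 8.520×10⁶ m²/s².
v = 2919 m/s = 2.919 km/s.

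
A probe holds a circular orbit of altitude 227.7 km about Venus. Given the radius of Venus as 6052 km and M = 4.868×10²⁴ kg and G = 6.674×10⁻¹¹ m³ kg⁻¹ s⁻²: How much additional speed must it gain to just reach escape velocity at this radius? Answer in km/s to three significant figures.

Δv ≈ 2.98 km/s

μ = GM = 6.674×10⁻¹¹ × 4.868×10²⁴ = 3.249×10¹⁴ m³/s².
r = 6052 + 227.7 = 6279.7 km = 6.2797×10⁶ m.
Circular speed v_c = √(μ/r) = 7193 m/s.
Escape speed v_esc = √(2μ/r) = √2 × v_c = 10170 m/s.
Δv = v_esc − v_c = 2979 m/s = 2.979 km/s.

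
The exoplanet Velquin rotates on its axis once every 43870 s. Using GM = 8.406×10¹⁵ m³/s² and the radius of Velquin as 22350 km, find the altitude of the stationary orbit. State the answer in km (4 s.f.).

h_sync ≈ 51930 km

A synchronous orbit has period T, so by Kepler's third law a = (μT²/4π²)^(1/3).
μT²/4π² = 8.406×10¹⁵ × (4.387×10⁴)² / 39.48 = 4.098×10²³ m³.
a = 7.428×10⁷ m = 74277 km.
Altitude h = a − R = 74277 − 22350 = 51927 km.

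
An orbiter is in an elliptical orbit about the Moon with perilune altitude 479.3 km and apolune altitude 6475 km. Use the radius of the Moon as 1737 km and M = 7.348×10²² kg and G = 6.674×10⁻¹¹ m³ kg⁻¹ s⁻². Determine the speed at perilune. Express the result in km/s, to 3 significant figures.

v ≈ 1.87 km/s

μ = GM = 6.674×10⁻¹¹ × 7.348×10²² = 4.904×10¹² m³/s².
r_p = 1737 + 479.3 = 2216.3 km = 2.2163×10⁶ m.
r_a = 1737 + 6475 = 8212.0 km = 8.2120×10⁶ m.
Semi-major axis a = (r_p + r_a)/2 = 5214.1 km = 5.214×10⁶ m.
Vis-viva: v² = μ(2/r − 1/a) = 4.904×10¹² × (9.024×10⁻⁷ − 1.918×10⁻⁷) = 3.485×10⁶ m²/s².
v = 1867 m/s = 1.867 km/s.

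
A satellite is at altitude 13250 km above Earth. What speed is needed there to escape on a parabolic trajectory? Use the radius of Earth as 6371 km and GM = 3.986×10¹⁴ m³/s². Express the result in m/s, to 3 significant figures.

v_esc ≈ 6370 m/s

r = 6371 + 13250 = 19621 km = 1.9621×10⁷ m.
Escape speed v_esc = √(2μ/r) = √(2 × 3.986×10¹⁴ / 1.962×10⁷) = √(4.063×10⁷) = 6374 m/s.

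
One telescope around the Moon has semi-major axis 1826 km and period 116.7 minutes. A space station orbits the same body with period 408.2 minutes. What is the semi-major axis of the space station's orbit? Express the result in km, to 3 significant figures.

a₂ ≈ 4210 km

Kepler's third law: a³ ∝ T², so a₂ = a₁ (T₂/T₁)^(2/3).
T₂/T₁ = 3.498, (T₂/T₁)^(2/3) = 2.304.
a₂ = 1826 × 2.304 = 4208 km.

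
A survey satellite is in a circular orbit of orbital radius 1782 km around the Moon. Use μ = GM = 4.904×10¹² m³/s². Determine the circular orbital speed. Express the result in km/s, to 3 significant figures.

v ≈ 1.66 km/s

r = 1782 km = 1.782×10⁶ m.
For a circular orbit v = √(μ/r) = √(4.904×10¹² / 1.782×10⁶) = √(2.752×10⁶) = 1659 m/s.
That is 1.659 km/s.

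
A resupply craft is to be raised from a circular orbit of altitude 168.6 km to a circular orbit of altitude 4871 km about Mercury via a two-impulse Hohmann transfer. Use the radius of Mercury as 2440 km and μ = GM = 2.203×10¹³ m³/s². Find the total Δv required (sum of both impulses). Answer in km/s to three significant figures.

r₁ = 2440 + 168.6 = 2608.6 km = 2.6086×10⁶ m.
r₂ = 2440 + 4871 = 7311.0 km = 7.3110×10⁶ m.
Transfer ellipse a_t = (r₁ + r₂)/2 = 4.960×10⁶ m.
At r₁: circular v_c1 = √(μ/r₁) = 2906 m/s; transfer-periherm v_p = √[μ(2/r₁ − 1/a_t)] = 3528 m/s.
Δv₁ = v_p − v_c1 = 622.2 m/s.
At r₂: circular v_c2 = √(μ/r₂) = 1736 m/s; transfer-apoherm v_a = √[μ(2/r₂ − 1/a_t)] = 1259 m/s.
Δv₂ = v_c2 − v_a = 477.0 m/s.
Total Δv = Δv₁ + Δv₂ = 1099 m/s = 1.099 km/s.

Δv_total ≈ 1.10 km/s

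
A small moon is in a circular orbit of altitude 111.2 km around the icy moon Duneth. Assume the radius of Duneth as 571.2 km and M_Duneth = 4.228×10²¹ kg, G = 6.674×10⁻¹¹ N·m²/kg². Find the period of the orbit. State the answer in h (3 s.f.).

T ≈ 1.85 h

μ = GM = 6.674×10⁻¹¹ × 4.228×10²¹ = 2.822×10¹¹ m³/s².
r = 571.2 + 111.2 = 682.40 km = 6.8240×10⁵ m.
Kepler's third law: T = 2π√(r³/μ) = 2π√((6.824×10⁵)³ / 2.822×10¹¹).
r³/μ = 1.126×10⁶ s², so T = 2π × 1.061×10³ = 6.668×10³ s.
Converting: 6.668×10³ s ÷ 3600 = 1.852 h.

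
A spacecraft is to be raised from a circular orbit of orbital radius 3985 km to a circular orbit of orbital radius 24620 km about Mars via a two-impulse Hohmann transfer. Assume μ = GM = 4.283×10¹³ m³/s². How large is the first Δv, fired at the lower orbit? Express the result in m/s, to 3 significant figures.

Δv ≈ 1020 m/s

r₁ = 3985 km = 3.985×10⁶ m.
r₂ = 24620 km = 2.462×10⁷ m.
Transfer ellipse a_t = (r₁ + r₂)/2 = 1.430×10⁷ m.
At r₁: circular v_c1 = √(μ/r₁) = 3278 m/s; transfer-periapsis v_p = √[μ(2/r₁ − 1/a_t)] = 4301 m/s.
Δv₁ = v_p − v_c1 = 1023 m/s.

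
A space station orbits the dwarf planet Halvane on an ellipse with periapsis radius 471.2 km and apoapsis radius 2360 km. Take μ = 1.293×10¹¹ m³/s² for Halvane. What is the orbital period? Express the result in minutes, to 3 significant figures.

T ≈ 491 minutes

Semi-major axis a = (r_p + r_a)/2 = (471.20 + 2360.0)/2 = 1415.6 km = 1.416×10⁶ m.
By Kepler's third law T = 2π√(a³/μ) = 2π × 4.684×10³ = 2.943×10⁴ s.
= 490.5 minutes.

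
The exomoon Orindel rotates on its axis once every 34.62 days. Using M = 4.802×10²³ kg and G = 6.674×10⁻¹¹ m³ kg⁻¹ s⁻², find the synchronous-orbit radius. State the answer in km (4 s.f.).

r_sync ≈ 1.937×10⁵ km

μ = GM = 6.674×10⁻¹¹ × 4.802×10²³ = 3.205×10¹³ m³/s².
T = 34.62 days = 2.991×10⁶ s.
A synchronous orbit has period T, so by Kepler's third law a = (μT²/4π²)^(1/3).
μT²/4π² = 3.205×10¹³ × (2.991×10⁶)² / 39.48 = 7.263×10²⁴ m³.
a = 1.937×10⁸ m = 1.9366×10⁵ km.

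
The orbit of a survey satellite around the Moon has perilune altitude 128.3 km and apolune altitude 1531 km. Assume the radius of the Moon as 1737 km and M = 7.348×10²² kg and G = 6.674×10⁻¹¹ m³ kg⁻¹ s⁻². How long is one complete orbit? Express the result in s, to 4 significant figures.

μ = GM = 6.674×10⁻¹¹ × 7.348×10²² = 4.904×10¹² m³/s².
r_p = 1737 + 128.3 = 1865.3 km = 1.8653×10⁶ m.
r_a = 1737 + 1531 = 3268.0 km = 3.2680×10⁶ m.
Semi-major axis a = (r_p + r_a)/2 = (1865.3 + 3268.0)/2 = 2566.7 km = 2.567×10⁶ m.
By Kepler's third law T = 2π√(a³/μ) = 2π × 1.857×10³ = 1.167×10⁴ s.

T ≈ 11670 s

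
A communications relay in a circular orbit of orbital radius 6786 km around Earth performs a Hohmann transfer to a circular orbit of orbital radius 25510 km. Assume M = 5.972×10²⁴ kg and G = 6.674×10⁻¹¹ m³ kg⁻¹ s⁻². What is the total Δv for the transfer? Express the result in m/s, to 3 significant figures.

μ = GM = 6.674×10⁻¹¹ × 5.972×10²⁴ = 3.986×10¹⁴ m³/s².
r₁ = 6786 km = 6.786×10⁶ m.
r₂ = 25510 km = 2.551×10⁷ m.
Transfer ellipse a_t = (r₁ + r₂)/2 = 1.615×10⁷ m.
At r₁: circular v_c1 = √(μ/r₁) = 7664 m/s; transfer-perigee v_p = √[μ(2/r₁ − 1/a_t)] = 9633 m/s.
Δv₁ = v_p − v_c1 = 1969 m/s.
At r₂: circular v_c2 = √(μ/r₂) = 3953 m/s; transfer-apogee v_a = √[μ(2/r₂ − 1/a_t)] = 2562 m/s.
Δv₂ = v_c2 − v_a = 1390 m/s.
Total Δv = Δv₁ + Δv₂ = 3359 m/s.

Δv_total ≈ 3360 m/s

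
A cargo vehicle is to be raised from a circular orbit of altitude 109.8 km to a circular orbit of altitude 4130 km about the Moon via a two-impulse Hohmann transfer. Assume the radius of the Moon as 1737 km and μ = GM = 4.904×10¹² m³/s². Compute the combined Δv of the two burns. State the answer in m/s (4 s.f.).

r₁ = 1737 + 109.8 = 1846.8 km = 1.8468×10⁶ m.
r₂ = 1737 + 4130 = 5867.0 km = 5.8670×10⁶ m.
Transfer ellipse a_t = (r₁ + r₂)/2 = 3.857×10⁶ m.
At r₁: circular v_c1 = √(μ/r₁) = 1630 m/s; transfer-perilune v_p = √[μ(2/r₁ − 1/a_t)] = 2010 m/s.
Δv₁ = v_p − v_c1 = 380.3 m/s.
At r₂: circular v_c2 = √(μ/r₂) = 914.3 m/s; transfer-apolune v_a = √[μ(2/r₂ − 1/a_t)] = 632.6 m/s.
Δv₂ = v_c2 − v_a = 281.6 m/s.
Total Δv = Δv₁ + Δv₂ = 661.9 m/s.

Δv_total ≈ 661.9 m/s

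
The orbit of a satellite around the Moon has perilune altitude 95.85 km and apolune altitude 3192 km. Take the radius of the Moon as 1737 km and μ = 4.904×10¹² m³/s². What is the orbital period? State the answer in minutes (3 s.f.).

r_p = 1737 + 95.85 = 1832.8 km = 1.8328×10⁶ m.
r_a = 1737 + 3192 = 4929.0 km = 4.9290×10⁶ m.
Semi-major axis a = (r_p + r_a)/2 = (1832.8 + 4929.0)/2 = 3380.9 km = 3.381×10⁶ m.
By Kepler's third law T = 2π√(a³/μ) = 2π × 2.807×10³ = 1.764×10⁴ s.
= 294.0 minutes.

T ≈ 294 minutes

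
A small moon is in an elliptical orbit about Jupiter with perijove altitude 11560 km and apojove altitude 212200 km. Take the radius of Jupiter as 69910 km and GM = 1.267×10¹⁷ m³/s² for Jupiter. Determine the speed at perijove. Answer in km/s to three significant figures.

v ≈ 49.1 km/s

r_p = 69910 + 11560 = 81470 km = 8.1470×10⁷ m.
r_a = 69910 + 212200 = 282110 km = 2.8211×10⁸ m.
Semi-major axis a = (r_p + r_a)/2 = 1.8179×10⁵ km = 1.818×10⁸ m.
Vis-viva: v² = μ(2/r − 1/a) = 1.267×10¹⁷ × (2.455×10⁻⁸ − 5.501×10⁻⁹) = 2.413×10⁹ m²/s².
v = 49130 m/s = 49.13 km/s.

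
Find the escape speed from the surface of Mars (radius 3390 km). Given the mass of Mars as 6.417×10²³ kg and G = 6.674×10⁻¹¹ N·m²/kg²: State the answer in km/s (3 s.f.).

v_esc ≈ 5.03 km/s

μ = GM = 6.674×10⁻¹¹ × 6.417×10²³ = 4.283×10¹³ m³/s².
r = R = 3.390×10⁶ m.
Escape speed v_esc = √(2μ/r) = √(2 × 4.283×10¹³ / 3.390×10⁶) = √(2.527×10⁷) = 5027 m/s.
= 5.027 km/s.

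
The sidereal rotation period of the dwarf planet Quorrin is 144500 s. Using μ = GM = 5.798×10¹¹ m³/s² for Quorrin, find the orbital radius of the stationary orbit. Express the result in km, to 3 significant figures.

A synchronous orbit has period T, so by Kepler's third law a = (μT²/4π²)^(1/3).
μT²/4π² = 5.798×10¹¹ × (1.445×10⁵)² / 39.48 = 3.067×10²⁰ m³.
a = 6.743×10⁶ m = 6743.5 km.

r_sync ≈ 6740 km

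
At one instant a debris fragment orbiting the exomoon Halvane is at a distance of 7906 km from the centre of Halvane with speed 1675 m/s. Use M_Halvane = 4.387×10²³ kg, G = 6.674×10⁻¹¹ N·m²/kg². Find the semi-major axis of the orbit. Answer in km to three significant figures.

a ≈ 6360 km

μ = GM = 6.674×10⁻¹¹ × 4.387×10²³ = 2.928×10¹³ m³/s².
r = 7.906×10⁶ m.
Specific orbital energy ε = v²/2 − μ/r = (1675)²/2 − 2.928×10¹³/7.906×10⁶ = -2.301×10⁶ J/kg.
Since ε = −μ/(2a), a = −μ/(2ε) = 6.363×10⁶ m = 6363.4 km.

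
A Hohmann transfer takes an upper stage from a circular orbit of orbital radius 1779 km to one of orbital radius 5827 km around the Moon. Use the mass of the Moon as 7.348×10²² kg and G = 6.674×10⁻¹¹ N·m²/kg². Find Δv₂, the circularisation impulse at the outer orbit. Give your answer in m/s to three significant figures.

Δv ≈ 290 m/s

μ = GM = 6.674×10⁻¹¹ × 7.348×10²² = 4.904×10¹² m³/s².
r₁ = 1779 km = 1.779×10⁶ m.
r₂ = 5827 km = 5.827×10⁶ m.
Transfer ellipse a_t = (r₁ + r₂)/2 = 3.803×10⁶ m.
At r₁: circular v_c1 = √(μ/r₁) = 1660 m/s; transfer-perilune v_p = √[μ(2/r₁ − 1/a_t)] = 2055 m/s.
At r₂: circular v_c2 = √(μ/r₂) = 917.4 m/s; transfer-apolune v_a = √[μ(2/r₂ − 1/a_t)] = 627.5 m/s.
Δv₂ = v_c2 − v_a = 289.9 m/s.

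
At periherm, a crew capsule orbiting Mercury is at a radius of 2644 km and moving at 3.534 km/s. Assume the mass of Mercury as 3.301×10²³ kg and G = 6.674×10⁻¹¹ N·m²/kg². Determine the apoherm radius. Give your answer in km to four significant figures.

apoherm radius ≈ 7908 km

μ = GM = 6.674×10⁻¹¹ × 3.301×10²³ = 2.203×10¹³ m³/s².
r_p = 2.644×10⁶ m.
Specific energy ε = v²/2 − μ/r = -2.088×10⁶ J/kg, so a = −μ/(2ε) = 5.276×10⁶ m.
The apsides satisfy r_p + r_a = 2a, so the apoherm radius is 2a − r_p = 7.908×10⁶ m = 7908.1 km.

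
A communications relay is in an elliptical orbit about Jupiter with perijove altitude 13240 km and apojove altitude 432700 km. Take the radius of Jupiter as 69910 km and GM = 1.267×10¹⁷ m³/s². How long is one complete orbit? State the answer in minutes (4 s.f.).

T ≈ 1475 minutes

r_p = 69910 + 13240 = 83150 km = 8.3150×10⁷ m.
r_a = 69910 + 432700 = 502610 km = 5.0261×10⁸ m.
Semi-major axis a = (r_p + r_a)/2 = (83150 + 5.0261×10⁵)/2 = 2.9288×10⁵ km = 2.929×10⁸ m.
By Kepler's third law T = 2π√(a³/μ) = 2π × 1.408×10⁴ = 8.848×10⁴ s.
= 1475 minutes.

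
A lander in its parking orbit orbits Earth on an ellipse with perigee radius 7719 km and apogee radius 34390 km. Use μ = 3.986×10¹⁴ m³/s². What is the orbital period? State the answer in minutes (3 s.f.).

Semi-major axis a = (r_p + r_a)/2 = (7719.0 + 34390)/2 = 21054 km = 2.105×10⁷ m.
By Kepler's third law T = 2π√(a³/μ) = 2π × 4.839×10³ = 3.040×10⁴ s.
= 506.7 minutes.

T ≈ 507 minutes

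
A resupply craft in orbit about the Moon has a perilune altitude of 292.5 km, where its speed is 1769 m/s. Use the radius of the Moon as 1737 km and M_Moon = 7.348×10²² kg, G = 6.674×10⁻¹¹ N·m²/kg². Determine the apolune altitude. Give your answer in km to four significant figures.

μ = GM = 6.674×10⁻¹¹ × 7.348×10²² = 4.904×10¹² m³/s².
r_p = 1737 + 292.5 = 2029.5 km = 2.030×10⁶ m.
Specific energy ε = v²/2 − μ/r = -8.517×10⁵ J/kg, so a = −μ/(2ε) = 2.879×10⁶ m.
The apsides satisfy r_p + r_a = 2a, so the apolune radius is 2a − r_p = 3.728×10⁶ m = 3728.4 km.
Apolune altitude = 3728.4 − 1737 = 1991.4 km.

apolune altitude ≈ 1991 km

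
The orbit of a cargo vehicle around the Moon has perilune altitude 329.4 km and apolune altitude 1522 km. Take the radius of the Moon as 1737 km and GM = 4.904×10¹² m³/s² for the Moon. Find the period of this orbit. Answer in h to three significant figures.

T ≈ 3.42 h

r_p = 1737 + 329.4 = 2066.4 km = 2.0664×10⁶ m.
r_a = 1737 + 1522 = 3259.0 km = 3.2590×10⁶ m.
Semi-major axis a = (r_p + r_a)/2 = (2066.4 + 3259.0)/2 = 2662.7 km = 2.663×10⁶ m.
By Kepler's third law T = 2π√(a³/μ) = 2π × 1.962×10³ = 1.233×10⁴ s.
= 3.424 h.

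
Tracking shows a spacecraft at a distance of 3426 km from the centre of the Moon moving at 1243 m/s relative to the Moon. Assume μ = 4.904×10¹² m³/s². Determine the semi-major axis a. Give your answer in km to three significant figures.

a ≈ 3720 km

r = 3.426×10⁶ m.
Specific orbital energy ε = v²/2 − μ/r = (1243)²/2 − 4.904×10¹²/3.426×10⁶ = -6.589×10⁵ J/kg.
Since ε = −μ/(2a), a = −μ/(2ε) = 3.721×10⁶ m = 3721.5 km.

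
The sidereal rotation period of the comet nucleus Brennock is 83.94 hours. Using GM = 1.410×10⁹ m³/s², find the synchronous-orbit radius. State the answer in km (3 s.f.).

r_sync ≈ 1480 km

T = 83.94 hours = 3.022×10⁵ s.
A synchronous orbit has period T, so by Kepler's third law a = (μT²/4π²)^(1/3).
μT²/4π² = 1.410×10⁹ × (3.022×10⁵)² / 39.48 = 3.261×10¹⁸ m³.
a = 1.483×10⁶ m = 1483.0 km.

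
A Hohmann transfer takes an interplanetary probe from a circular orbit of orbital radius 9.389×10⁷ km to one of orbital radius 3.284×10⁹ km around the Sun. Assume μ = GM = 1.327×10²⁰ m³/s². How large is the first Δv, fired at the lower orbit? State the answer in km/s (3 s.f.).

r₁ = 9.389×10⁷ km = 9.389×10¹⁰ m.
r₂ = 3.284×10⁹ km = 3.284×10¹² m.
Transfer ellipse a_t = (r₁ + r₂)/2 = 1.689×10¹² m.
At r₁: circular v_c1 = √(μ/r₁) = 37590 m/s; transfer-perihelion v_p = √[μ(2/r₁ − 1/a_t)] = 52420 m/s.
Δv₁ = v_p − v_c1 = 14830 m/s.
= 14.83 km/s.

Δv ≈ 14.8 km/s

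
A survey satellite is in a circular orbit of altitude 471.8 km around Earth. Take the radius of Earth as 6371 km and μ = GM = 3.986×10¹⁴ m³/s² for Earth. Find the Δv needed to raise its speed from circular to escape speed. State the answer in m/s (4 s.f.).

r = 6371 + 471.8 = 6842.8 km = 6.8428×10⁶ m.
Circular speed v_c = √(μ/r) = 7632 m/s.
Escape speed v_esc = √(2μ/r) = √2 × v_c = 10790 m/s.
Δv = v_esc − v_c = 3161 m/s.

Δv ≈ 3161 m/s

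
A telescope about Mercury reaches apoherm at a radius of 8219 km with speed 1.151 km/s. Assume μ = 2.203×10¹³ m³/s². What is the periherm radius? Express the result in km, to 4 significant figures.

r_a = 8.219×10⁶ m.
Specific energy ε = v²/2 − μ/r = -2.018×10⁶ J/kg, so a = −μ/(2ε) = 5.458×10⁶ m.
The apsides satisfy r_p + r_a = 2a, so the periherm radius is 2a − r_a = 2.698×10⁶ m = 2697.9 km.

periherm radius ≈ 2698 km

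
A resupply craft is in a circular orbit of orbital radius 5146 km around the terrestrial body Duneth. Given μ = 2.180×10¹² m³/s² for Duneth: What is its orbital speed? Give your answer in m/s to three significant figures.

v ≈ 651 m/s

r = 5146 km = 5.146×10⁶ m.
For a circular orbit v = √(μ/r) = √(2.180×10¹² / 5.146×10⁶) = √(4.236×10⁵) = 650.9 m/s.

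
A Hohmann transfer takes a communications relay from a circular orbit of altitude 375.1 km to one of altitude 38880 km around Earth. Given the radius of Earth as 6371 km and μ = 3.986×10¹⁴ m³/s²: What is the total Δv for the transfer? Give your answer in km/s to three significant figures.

r₁ = 6371 + 375.1 = 6746.1 km = 6.7461×10⁶ m.
r₂ = 6371 + 38880 = 45251 km = 4.5251×10⁷ m.
Transfer ellipse a_t = (r₁ + r₂)/2 = 2.600×10⁷ m.
At r₁: circular v_c1 = √(μ/r₁) = 7687 m/s; transfer-perigee v_p = √[μ(2/r₁ − 1/a_t)] = 10140 m/s.
Δv₁ = v_p − v_c1 = 2454 m/s.
At r₂: circular v_c2 = √(μ/r₂) = 2968 m/s; transfer-apogee v_a = √[μ(2/r₂ − 1/a_t)] = 1512 m/s.
Δv₂ = v_c2 − v_a = 1456 m/s.
Total Δv = Δv₁ + Δv₂ = 3910 m/s = 3.910 km/s.

Δv_total ≈ 3.91 km/s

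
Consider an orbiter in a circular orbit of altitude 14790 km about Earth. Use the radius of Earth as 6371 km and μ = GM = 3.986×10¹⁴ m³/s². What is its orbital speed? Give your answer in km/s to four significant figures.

r = 6371 + 14790 = 21161 km = 2.1161×10⁷ m.
For a circular orbit v = √(μ/r) = √(3.986×10¹⁴ / 2.116×10⁷) = √(1.884×10⁷) = 4340 m/s.
That is 4.340 km/s.

v ≈ 4.340 km/s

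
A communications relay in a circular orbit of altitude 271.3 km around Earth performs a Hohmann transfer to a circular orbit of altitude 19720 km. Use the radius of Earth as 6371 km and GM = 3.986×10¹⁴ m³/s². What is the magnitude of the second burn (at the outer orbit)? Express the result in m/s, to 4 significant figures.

Δv ≈ 1419 m/s

r₁ = 6371 + 271.3 = 6642.3 km = 6.6423×10⁶ m.
r₂ = 6371 + 19720 = 26091 km = 2.6091×10⁷ m.
Transfer ellipse a_t = (r₁ + r₂)/2 = 1.637×10⁷ m.
At r₁: circular v_c1 = √(μ/r₁) = 7747 m/s; transfer-perigee v_p = √[μ(2/r₁ − 1/a_t)] = 9781 m/s.
At r₂: circular v_c2 = √(μ/r₂) = 3909 m/s; transfer-apogee v_a = √[μ(2/r₂ − 1/a_t)] = 2490 m/s.
Δv₂ = v_c2 − v_a = 1419 m/s.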